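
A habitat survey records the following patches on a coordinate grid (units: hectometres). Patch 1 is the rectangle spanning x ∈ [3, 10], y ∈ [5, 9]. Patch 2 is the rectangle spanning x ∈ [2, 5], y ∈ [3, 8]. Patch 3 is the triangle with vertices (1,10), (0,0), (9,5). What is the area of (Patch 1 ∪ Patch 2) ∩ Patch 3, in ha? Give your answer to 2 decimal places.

The region (Patch 1 ∪ Patch 2) ∩ Patch 3 is the polygon with vertices (5,5), (5,3), (2,3), (2,8), (3,8), (3,8.75), (9,5).
By the shoelace formula its area is 20.25.

20.25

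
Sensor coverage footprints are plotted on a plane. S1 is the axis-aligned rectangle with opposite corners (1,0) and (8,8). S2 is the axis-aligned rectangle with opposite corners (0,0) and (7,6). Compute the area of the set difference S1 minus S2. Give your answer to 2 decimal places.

20.00

|S1∩S2|: x∈[1,7], y∈[0,6] → 6·6 = 36.
|S1| = 56.
|S1 ∖ S2| = |S1| − |S1∩S2| = 56 − 36 = 20.00.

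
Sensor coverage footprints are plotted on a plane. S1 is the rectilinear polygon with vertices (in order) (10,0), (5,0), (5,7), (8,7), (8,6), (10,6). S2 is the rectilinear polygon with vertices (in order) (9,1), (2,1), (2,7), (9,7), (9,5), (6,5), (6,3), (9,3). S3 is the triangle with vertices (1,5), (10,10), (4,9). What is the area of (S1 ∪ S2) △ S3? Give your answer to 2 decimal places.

59.08

|S1 ∪ S2| = 52.
|(S1 ∪ S2) ∩ S3| = 1.7111.
|(S1 ∪ S2) △ S3| = 52 + 10.5 − 3.4222 = 59.08.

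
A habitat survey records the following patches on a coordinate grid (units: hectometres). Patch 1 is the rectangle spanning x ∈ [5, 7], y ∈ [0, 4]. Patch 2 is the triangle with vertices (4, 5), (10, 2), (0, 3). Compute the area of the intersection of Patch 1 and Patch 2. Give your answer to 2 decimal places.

The intersection is the polygon with vertices (7,2.3), (5,2.5), (5,4), (6,4), (7,3.5).
By the shoelace formula its area is 2.95.

2.95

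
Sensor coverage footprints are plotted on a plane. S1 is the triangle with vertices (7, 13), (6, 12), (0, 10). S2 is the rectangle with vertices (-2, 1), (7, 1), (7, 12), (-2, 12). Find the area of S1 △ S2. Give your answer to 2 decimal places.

98.33

|S1| = 2, |S2| = 99, |S1∩S2| = 1.3333.
|S1 △ S2| = |S1| + |S2| − 2·|S1∩S2| = 2 + 99 − 2.6667 = 98.33.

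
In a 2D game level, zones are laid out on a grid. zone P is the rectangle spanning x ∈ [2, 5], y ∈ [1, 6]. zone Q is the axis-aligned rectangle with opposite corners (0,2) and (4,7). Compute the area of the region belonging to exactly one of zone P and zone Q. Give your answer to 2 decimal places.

19.00

|zone P∩zone Q|: x∈[2,4], y∈[2,6] → 2·4 = 8.
|zone P △ zone Q| = |zone P| + |zone Q| − 2·|zone P∩zone Q| = 15 + 20 − 16 = 19.00.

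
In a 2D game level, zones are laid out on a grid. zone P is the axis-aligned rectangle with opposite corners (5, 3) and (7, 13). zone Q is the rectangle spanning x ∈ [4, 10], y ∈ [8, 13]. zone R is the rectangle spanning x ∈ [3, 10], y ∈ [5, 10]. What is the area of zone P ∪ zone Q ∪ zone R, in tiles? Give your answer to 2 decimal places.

By inclusion–exclusion:
Individual areas: |zone P| = 20, |zone Q| = 30, |zone R| = 35.
|zone P∩zone Q|: x∈[5,7], y∈[8,13] → 2·5 = 10.
|zone P∩zone R|: x∈[5,7], y∈[5,10] → 2·5 = 10.
|zone Q∩zone R|: x∈[4,10], y∈[8,10] → 6·2 = 12.
|zone P∩zone Q∩zone R| = 4.
|zone P ∪ zone Q ∪ zone R| = 85 − 32 + 4 = 57.00.

57.00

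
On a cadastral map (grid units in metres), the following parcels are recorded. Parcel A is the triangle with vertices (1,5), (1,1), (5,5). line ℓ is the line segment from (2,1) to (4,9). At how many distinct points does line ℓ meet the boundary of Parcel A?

2

The segment meets the boundary at (3,5), (2.333,2.333).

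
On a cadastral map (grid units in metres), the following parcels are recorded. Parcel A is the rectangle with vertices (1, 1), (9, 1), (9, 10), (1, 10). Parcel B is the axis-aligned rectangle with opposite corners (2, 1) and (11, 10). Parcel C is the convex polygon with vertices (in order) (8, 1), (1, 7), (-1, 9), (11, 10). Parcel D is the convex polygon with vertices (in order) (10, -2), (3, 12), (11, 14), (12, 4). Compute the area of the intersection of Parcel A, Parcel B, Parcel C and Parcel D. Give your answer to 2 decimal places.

The intersection is the polygon with vertices (9,9.833), (9,4), (8.2,1.6), (4.28,9.44).
By the shoelace formula its area is 21.61.

21.61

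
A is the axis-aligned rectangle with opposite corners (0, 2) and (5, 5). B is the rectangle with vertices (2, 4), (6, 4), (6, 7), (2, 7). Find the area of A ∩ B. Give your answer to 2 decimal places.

3.00

|A∩B|: x∈[2,5], y∈[4,5] → 3·1 = 3.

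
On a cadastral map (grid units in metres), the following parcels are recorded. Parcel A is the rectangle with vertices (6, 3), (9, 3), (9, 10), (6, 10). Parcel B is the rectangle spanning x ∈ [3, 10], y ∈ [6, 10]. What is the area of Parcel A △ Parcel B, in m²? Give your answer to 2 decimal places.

|Parcel A∩Parcel B|: x∈[6,9], y∈[6,10] → 3·4 = 12.
|Parcel A △ Parcel B| = |Parcel A| + |Parcel B| − 2·|Parcel A∩Parcel B| = 21 + 28 − 24 = 25.00.

25.00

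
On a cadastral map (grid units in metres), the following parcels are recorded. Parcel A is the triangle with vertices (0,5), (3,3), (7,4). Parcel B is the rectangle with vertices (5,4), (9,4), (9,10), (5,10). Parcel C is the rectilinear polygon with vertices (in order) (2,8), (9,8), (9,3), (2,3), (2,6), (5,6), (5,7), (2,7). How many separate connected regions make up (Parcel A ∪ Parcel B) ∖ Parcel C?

(Parcel A ∪ Parcel B) ∖ Parcel C splits into 2 disjoint pieces (area 1.0476, area 8).

2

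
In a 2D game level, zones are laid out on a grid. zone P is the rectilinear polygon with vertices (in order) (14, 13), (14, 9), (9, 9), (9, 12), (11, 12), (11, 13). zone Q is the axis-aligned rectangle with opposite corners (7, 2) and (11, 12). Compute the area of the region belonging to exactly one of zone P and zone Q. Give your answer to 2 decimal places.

46.00

|zone P| = 18, |zone Q| = 40, |zone P∩zone Q| = 6.
|zone P △ zone Q| = |zone P| + |zone Q| − 2·|zone P∩zone Q| = 18 + 40 − 12 = 46.00.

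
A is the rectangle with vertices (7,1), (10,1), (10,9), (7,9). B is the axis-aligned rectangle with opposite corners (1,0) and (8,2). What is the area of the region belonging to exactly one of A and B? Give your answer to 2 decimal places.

36.00

|A∩B|: x∈[7,8], y∈[1,2] → 1·1 = 1.
|A △ B| = |A| + |B| − 2·|A∩B| = 24 + 14 − 2 = 36.00.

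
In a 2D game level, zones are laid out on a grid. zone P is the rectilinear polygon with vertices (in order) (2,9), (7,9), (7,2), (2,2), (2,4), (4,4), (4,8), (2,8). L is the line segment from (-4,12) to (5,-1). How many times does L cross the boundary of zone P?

2

The segment meets the boundary at (2,3.333), (2.923,2).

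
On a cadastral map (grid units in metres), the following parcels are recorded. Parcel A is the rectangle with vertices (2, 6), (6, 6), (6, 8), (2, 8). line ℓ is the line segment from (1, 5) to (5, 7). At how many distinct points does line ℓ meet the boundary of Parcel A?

The segment meets the boundary at (3,6).

1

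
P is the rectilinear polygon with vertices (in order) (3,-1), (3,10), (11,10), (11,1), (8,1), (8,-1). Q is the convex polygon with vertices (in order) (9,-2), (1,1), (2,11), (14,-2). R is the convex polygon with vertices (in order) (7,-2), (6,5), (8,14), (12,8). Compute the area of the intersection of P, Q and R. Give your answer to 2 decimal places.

The intersection is the polygon with vertices (9.46,2.919), (8.5,1), (8,1), (8,0), (7.5,-1), (6.857,-1), (6,5), (6.298,6.343).
By the shoelace formula its area is 13.13.

13.13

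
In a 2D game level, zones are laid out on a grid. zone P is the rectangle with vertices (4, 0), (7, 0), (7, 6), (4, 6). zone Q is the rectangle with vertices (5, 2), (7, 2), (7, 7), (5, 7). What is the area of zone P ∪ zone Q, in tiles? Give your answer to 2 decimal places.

20.00

By inclusion–exclusion:
Individual areas: |zone P| = 18, |zone Q| = 10.
|zone P∩zone Q|: x∈[5,7], y∈[2,6] → 2·4 = 8.
|zone P ∪ zone Q| = 28 − 8 = 20.00.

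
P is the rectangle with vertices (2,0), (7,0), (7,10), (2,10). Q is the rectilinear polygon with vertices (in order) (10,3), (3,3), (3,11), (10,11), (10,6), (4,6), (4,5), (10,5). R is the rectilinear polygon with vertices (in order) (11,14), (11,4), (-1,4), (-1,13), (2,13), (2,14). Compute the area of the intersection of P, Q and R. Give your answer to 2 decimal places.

21.00

The intersection is the polygon with vertices (3,10), (7,10), (7,6), (4,6), (4,5), (7,5), (7,4), (3,4).
By the shoelace formula its area is 21.00.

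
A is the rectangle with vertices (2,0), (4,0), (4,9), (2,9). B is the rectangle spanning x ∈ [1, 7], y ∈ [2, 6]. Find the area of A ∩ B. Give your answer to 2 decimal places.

|A∩B|: x∈[2,4], y∈[2,6] → 2·4 = 8.

8.00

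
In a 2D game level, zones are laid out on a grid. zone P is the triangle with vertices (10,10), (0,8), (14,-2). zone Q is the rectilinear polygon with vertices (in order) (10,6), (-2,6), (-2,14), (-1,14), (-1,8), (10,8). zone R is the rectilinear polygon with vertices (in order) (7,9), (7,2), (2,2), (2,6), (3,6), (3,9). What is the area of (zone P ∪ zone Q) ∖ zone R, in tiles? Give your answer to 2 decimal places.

|zone P ∪ zone Q| = 76.8.
|(zone P ∪ zone Q) ∩ zone R| = 17.9.
|(zone P ∪ zone Q) ∖ zone R| = 76.8 − 17.9 = 58.90.

58.90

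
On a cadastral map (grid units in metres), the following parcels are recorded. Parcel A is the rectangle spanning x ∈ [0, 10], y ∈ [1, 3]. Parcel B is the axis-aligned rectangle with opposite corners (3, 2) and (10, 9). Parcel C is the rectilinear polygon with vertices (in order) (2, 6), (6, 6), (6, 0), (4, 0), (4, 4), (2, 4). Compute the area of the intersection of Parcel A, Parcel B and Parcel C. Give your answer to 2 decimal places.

2.00

The intersection is the polygon with vertices (4,2), (4,3), (6,3), (6,2).
By the shoelace formula its area is 2.00.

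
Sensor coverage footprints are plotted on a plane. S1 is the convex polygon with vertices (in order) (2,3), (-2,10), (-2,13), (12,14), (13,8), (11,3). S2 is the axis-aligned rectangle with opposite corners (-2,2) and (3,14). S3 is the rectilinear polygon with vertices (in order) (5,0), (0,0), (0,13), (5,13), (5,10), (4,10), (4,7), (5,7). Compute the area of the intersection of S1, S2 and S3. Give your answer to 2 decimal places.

26.50

The intersection is the polygon with vertices (3,3), (2,3), (0,6.5), (0,13), (3,13).
By the shoelace formula its area is 26.50.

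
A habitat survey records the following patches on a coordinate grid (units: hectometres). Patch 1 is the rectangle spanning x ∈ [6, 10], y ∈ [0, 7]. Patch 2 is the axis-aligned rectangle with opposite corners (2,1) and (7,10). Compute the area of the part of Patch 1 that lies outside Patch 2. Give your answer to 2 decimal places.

22.00

|Patch 1∩Patch 2|: x∈[6,7], y∈[1,7] → 1·6 = 6.
|Patch 1| = 28.
|Patch 1 ∖ Patch 2| = |Patch 1| − |Patch 1∩Patch 2| = 28 − 6 = 22.00.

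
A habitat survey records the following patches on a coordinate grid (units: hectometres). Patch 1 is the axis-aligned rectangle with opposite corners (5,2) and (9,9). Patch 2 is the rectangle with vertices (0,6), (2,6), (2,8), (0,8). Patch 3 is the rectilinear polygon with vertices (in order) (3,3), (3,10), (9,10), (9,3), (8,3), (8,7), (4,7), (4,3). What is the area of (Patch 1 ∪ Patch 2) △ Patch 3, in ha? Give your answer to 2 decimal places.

|Patch 1 ∪ Patch 2| = 32.
|(Patch 1 ∪ Patch 2) ∩ Patch 3| = 12.
|(Patch 1 ∪ Patch 2) △ Patch 3| = 32 + 26 − 24 = 34.00.

34.00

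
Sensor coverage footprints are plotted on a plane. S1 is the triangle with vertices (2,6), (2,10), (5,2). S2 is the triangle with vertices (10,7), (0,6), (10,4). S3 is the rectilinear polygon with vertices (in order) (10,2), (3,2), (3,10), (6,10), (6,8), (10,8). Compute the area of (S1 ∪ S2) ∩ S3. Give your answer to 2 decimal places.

The region (S1 ∪ S2) ∩ S3 is the polygon with vertices (3.373,6.337), (10,7), (10,4), (3.784,5.243), (5,2), (3,4.667), (3,7.333).
By the shoelace formula its area is 15.75.

15.75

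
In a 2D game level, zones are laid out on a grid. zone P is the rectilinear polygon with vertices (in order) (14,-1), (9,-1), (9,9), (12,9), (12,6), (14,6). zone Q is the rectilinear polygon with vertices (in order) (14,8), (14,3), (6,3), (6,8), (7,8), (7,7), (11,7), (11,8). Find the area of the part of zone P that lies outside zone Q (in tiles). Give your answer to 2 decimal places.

25.00

|zone P| = 44, |zone P∩zone Q| = 19.
|zone P ∖ zone Q| = |zone P| − |zone P∩zone Q| = 44 − 19 = 25.00.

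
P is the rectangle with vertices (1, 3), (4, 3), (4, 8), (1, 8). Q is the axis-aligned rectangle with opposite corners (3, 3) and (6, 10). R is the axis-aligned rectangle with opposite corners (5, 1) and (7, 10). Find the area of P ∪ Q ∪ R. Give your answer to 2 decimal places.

By inclusion–exclusion:
Individual areas: |P| = 15, |Q| = 21, |R| = 18.
|P∩Q|: x∈[3,4], y∈[3,8] → 1·5 = 5.
|P∩R| = 0 (no overlap).
|Q∩R|: x∈[5,6], y∈[3,10] → 1·7 = 7.
|P∩Q∩R| = 0.
|P ∪ Q ∪ R| = 54 − 12 + 0 = 42.00.

42.00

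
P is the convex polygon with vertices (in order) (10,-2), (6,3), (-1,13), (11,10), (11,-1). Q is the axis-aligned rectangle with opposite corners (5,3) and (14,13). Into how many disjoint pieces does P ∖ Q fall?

2

P ∖ Q splits into 2 disjoint pieces (area 14.5, area 21.2143).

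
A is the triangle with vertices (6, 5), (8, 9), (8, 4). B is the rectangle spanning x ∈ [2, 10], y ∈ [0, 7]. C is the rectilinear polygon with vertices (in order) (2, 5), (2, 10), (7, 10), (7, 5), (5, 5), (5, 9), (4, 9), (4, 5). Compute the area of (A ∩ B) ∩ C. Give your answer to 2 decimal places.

1.00

The region (A ∩ B) ∩ C is the polygon with vertices (7,7), (7,5), (6,5).
By the shoelace formula its area is 1.00.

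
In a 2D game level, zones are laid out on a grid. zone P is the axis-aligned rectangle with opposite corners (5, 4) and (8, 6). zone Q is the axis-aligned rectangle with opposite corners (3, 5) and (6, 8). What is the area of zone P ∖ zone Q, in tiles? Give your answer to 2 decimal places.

|zone P∩zone Q|: x∈[5,6], y∈[5,6] → 1·1 = 1.
|zone P| = 6.
|zone P ∖ zone Q| = |zone P| − |zone P∩zone Q| = 6 − 1 = 5.00.

5.00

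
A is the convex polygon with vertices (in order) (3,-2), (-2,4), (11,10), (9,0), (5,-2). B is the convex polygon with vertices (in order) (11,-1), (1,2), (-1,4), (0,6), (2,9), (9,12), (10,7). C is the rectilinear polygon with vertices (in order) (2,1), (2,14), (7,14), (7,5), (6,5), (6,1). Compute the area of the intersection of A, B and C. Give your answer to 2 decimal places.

The intersection is the polygon with vertices (2,1.7), (2,5.846), (7,8.154), (7,5), (6,5), (6,1), (4.333,1).
By the shoelace formula its area is 25.18.

25.18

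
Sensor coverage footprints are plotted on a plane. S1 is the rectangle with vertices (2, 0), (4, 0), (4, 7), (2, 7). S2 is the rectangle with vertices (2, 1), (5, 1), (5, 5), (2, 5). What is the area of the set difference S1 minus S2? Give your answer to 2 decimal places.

6.00

|S1∩S2|: x∈[2,4], y∈[1,5] → 2·4 = 8.
|S1| = 14.
|S1 ∖ S2| = |S1| − |S1∩S2| = 14 − 8 = 6.00.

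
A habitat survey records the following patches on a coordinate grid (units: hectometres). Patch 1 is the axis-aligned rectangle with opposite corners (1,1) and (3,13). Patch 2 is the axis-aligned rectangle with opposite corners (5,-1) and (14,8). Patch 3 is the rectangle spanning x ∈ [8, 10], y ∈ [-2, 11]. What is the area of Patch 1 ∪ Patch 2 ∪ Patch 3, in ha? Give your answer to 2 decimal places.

By inclusion–exclusion:
Individual areas: |Patch 1| = 24, |Patch 2| = 81, |Patch 3| = 26.
|Patch 1∩Patch 2| = 0 (no overlap).
|Patch 1∩Patch 3| = 0 (no overlap).
|Patch 2∩Patch 3|: x∈[8,10], y∈[-1,8] → 2·9 = 18.
|Patch 1∩Patch 2∩Patch 3| = 0.
|Patch 1 ∪ Patch 2 ∪ Patch 3| = 131 − 18 + 0 = 113.00.

113.00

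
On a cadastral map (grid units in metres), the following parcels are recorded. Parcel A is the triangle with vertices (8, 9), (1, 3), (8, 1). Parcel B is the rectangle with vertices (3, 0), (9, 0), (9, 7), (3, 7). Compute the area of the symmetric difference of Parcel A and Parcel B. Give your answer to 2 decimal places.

|Parcel A| = 28, |Parcel B| = 42, |Parcel A∩Parcel B| = 23.381.
|Parcel A △ Parcel B| = |Parcel A| + |Parcel B| − 2·|Parcel A∩Parcel B| = 28 + 42 − 46.7619 = 23.24.

23.24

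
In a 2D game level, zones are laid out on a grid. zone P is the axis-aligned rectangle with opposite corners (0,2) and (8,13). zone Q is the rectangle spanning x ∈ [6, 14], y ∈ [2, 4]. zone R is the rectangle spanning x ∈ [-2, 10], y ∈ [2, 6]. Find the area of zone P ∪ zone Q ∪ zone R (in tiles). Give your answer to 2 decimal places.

By inclusion–exclusion:
Individual areas: |zone P| = 88, |zone Q| = 16, |zone R| = 48.
|zone P∩zone Q|: x∈[6,8], y∈[2,4] → 2·2 = 4.
|zone P∩zone R|: x∈[0,8], y∈[2,6] → 8·4 = 32.
|zone Q∩zone R|: x∈[6,10], y∈[2,4] → 4·2 = 8.
|zone P∩zone Q∩zone R| = 4.
|zone P ∪ zone Q ∪ zone R| = 152 − 44 + 4 = 112.00.

112.00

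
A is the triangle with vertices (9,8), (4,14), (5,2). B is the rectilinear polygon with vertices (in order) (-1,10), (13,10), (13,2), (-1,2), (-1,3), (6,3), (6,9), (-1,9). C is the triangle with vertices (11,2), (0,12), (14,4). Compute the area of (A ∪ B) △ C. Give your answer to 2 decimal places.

|A ∪ B| = 83.9167.
|(A ∪ B) ∩ C| = 23.4677.
|(A ∪ B) △ C| = 83.9167 + 26 − 46.9354 = 62.98.

62.98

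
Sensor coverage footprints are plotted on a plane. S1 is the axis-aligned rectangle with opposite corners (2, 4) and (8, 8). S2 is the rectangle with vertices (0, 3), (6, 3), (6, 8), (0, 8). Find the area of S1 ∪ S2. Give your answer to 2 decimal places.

38.00

By inclusion–exclusion:
Individual areas: |S1| = 24, |S2| = 30.
|S1∩S2|: x∈[2,6], y∈[4,8] → 4·4 = 16.
|S1 ∪ S2| = 54 − 16 = 38.00.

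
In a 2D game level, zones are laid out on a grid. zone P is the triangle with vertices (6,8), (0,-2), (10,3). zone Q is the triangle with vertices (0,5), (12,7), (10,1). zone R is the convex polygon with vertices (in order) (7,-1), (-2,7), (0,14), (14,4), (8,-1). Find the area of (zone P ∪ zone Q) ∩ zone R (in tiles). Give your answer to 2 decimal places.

|zone P ∪ zone Q| = 52.1125.
|(zone P ∪ zone Q) ∩ zone R| = 42.44.

42.44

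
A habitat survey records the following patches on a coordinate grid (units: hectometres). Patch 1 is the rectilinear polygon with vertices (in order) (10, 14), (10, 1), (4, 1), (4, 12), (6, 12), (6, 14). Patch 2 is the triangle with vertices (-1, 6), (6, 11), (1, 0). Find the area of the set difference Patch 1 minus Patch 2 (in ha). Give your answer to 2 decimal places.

|Patch 1| = 74, |Patch 1∩Patch 2| = 2.9714.
|Patch 1 ∖ Patch 2| = |Patch 1| − |Patch 1∩Patch 2| = 74 − 2.9714 = 71.03.

71.03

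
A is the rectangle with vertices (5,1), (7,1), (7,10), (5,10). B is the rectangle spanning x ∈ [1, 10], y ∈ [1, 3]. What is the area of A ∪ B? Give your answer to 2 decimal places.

By inclusion–exclusion:
Individual areas: |A| = 18, |B| = 18.
|A∩B|: x∈[5,7], y∈[1,3] → 2·2 = 4.
|A ∪ B| = 36 − 4 = 32.00.

32.00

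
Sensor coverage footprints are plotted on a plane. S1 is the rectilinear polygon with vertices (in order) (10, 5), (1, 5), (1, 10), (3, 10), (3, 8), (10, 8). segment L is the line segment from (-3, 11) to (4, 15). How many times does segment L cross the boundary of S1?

The segment lies entirely outside S1 and never meets its boundary.

0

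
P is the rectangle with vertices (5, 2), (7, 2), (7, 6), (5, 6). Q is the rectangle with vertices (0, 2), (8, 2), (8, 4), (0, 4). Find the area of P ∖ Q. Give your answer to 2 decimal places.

|P∩Q|: x∈[5,7], y∈[2,4] → 2·2 = 4.
|P| = 8.
|P ∖ Q| = |P| − |P∩Q| = 8 − 4 = 4.00.

4.00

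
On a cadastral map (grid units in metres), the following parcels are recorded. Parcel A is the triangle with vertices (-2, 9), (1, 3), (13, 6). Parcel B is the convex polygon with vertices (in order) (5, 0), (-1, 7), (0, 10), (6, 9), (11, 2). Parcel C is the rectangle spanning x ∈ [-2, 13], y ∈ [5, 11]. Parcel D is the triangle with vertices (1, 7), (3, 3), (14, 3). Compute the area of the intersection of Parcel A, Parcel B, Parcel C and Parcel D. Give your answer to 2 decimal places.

5.50

The intersection is the polygon with vertices (2,5), (1,7), (7.5,5).
By the shoelace formula its area is 5.50.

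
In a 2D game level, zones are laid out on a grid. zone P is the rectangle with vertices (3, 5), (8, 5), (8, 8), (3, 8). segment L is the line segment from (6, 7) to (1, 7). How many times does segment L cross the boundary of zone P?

The segment meets the boundary at (3,7).

1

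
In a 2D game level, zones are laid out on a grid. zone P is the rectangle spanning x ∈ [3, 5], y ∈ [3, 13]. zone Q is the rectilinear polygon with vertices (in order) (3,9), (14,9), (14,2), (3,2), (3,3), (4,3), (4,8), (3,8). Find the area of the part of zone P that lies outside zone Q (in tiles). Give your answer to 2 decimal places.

|zone P| = 20, |zone P∩zone Q| = 7.
|zone P ∖ zone Q| = |zone P| − |zone P∩zone Q| = 20 − 7 = 13.00.

13.00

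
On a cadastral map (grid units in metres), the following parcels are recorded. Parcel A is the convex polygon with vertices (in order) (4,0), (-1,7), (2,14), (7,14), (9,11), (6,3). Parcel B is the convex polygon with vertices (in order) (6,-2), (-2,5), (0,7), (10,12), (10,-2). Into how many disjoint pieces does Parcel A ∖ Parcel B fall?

1

Parcel A ∖ Parcel B is a single connected region.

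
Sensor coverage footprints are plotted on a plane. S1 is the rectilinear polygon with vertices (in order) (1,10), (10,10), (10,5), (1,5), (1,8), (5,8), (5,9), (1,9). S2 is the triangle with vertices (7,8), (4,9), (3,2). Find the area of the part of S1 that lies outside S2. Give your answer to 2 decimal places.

33.26

|S1| = 41, |S1∩S2| = 7.7381.
|S1 ∖ S2| = |S1| − |S1∩S2| = 41 − 7.7381 = 33.26.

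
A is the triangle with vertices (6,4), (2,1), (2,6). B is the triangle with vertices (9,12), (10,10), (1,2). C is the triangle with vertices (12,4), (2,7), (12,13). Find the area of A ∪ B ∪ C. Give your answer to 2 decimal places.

By inclusion–exclusion:
Individual areas: |A| = 10, |B| = 13, |C| = 45.
|A∩B| = 1.3237.
|A∩C| = 0.
|B∩C| = 9.6324.
|A∩B∩C| = 0.
|A ∪ B ∪ C| = 68 − 10.9561 + 0 = 57.04.

57.04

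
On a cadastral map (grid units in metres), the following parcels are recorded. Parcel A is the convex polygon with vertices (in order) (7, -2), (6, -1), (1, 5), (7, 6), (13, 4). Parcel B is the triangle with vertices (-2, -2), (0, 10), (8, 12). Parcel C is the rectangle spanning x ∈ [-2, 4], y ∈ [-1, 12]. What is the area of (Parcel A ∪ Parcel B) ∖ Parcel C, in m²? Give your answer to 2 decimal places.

|Parcel A ∪ Parcel B| = 92.8293.
|(Parcel A ∪ Parcel B) ∩ Parcel C| = 41.0055.
|(Parcel A ∪ Parcel B) ∖ Parcel C| = 92.8293 − 41.0055 = 51.82.

51.82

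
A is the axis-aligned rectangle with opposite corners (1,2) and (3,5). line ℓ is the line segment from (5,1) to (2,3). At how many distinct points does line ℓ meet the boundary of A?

1

The segment meets the boundary at (3,2.333).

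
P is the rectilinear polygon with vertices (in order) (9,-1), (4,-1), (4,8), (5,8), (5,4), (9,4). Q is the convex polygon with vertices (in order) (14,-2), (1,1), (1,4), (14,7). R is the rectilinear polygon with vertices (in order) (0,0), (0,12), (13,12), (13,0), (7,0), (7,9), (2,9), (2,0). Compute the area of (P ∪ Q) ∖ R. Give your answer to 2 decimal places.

|P ∪ Q| = 84.8462.
|(P ∪ Q) ∩ R| = 39.6923.
|(P ∪ Q) ∖ R| = 84.8462 − 39.6923 = 45.15.

45.15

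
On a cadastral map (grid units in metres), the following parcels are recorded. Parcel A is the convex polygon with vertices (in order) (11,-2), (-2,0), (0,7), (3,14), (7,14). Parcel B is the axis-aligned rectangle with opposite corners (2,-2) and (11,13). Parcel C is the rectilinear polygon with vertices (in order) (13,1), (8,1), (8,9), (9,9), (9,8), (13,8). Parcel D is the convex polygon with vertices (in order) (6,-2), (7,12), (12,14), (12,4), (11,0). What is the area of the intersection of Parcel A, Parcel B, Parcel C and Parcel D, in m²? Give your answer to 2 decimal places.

The intersection is the polygon with vertices (8,1), (8,9), (8.25,9), (10.25,1).
By the shoelace formula its area is 10.00.

10.00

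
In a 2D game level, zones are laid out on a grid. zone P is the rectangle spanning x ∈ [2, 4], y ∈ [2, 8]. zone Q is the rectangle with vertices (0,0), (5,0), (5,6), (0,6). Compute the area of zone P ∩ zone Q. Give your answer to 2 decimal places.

8.00

|zone P∩zone Q|: x∈[2,4], y∈[2,6] → 2·4 = 8.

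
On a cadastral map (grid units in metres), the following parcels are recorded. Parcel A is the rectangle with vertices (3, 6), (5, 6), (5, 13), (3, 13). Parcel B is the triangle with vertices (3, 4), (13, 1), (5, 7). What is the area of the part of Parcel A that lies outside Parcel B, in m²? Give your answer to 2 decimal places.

|Parcel A| = 14, |Parcel A∩Parcel B| = 0.3333.
|Parcel A ∖ Parcel B| = |Parcel A| − |Parcel A∩Parcel B| = 14 − 0.3333 = 13.67.

13.67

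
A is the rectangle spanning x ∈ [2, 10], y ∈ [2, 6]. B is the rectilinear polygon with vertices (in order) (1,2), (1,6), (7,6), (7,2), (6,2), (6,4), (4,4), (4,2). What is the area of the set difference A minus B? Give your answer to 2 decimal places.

|A| = 32, |A∩B| = 16.
|A ∖ B| = |A| − |A∩B| = 32 − 16 = 16.00.

16.00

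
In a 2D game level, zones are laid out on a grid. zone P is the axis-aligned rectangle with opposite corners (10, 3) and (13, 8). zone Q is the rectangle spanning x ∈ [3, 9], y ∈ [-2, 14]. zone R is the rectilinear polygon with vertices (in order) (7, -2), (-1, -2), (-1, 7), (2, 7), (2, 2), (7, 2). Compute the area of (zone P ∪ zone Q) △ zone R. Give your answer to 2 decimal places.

126.00

|zone P ∪ zone Q| = 111.
|(zone P ∪ zone Q) ∩ zone R| = 16.
|(zone P ∪ zone Q) △ zone R| = 111 + 47 − 32 = 126.00.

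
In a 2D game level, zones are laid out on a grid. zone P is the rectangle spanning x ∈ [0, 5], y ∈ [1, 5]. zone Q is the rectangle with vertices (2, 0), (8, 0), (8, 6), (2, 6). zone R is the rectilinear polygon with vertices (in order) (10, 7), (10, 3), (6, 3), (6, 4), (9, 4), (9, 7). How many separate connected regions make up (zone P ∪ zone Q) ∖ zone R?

(zone P ∪ zone Q) ∖ zone R is a single connected region.

1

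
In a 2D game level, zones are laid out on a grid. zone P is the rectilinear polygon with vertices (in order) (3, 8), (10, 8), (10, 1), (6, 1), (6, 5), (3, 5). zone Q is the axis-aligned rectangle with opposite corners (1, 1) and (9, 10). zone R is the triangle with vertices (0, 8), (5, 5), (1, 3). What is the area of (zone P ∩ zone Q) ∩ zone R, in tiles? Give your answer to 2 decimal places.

1.20

The region (zone P ∩ zone Q) ∩ zone R is the polygon with vertices (3,5), (3,6.2), (5,5).
By the shoelace formula its area is 1.20.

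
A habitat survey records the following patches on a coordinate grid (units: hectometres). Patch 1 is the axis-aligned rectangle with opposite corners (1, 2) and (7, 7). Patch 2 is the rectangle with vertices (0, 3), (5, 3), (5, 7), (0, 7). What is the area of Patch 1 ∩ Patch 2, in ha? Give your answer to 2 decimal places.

16.00

|Patch 1∩Patch 2|: x∈[1,5], y∈[3,7] → 4·4 = 16.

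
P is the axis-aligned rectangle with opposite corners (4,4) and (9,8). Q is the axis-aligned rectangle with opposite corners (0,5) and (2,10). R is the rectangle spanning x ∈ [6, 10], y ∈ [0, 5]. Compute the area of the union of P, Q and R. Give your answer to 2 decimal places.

47.00

By inclusion–exclusion:
Individual areas: |P| = 20, |Q| = 10, |R| = 20.
|P∩Q| = 0 (no overlap).
|P∩R|: x∈[6,9], y∈[4,5] → 3·1 = 3.
|Q∩R| = 0 (no overlap).
|P∩Q∩R| = 0.
|P ∪ Q ∪ R| = 50 − 3 + 0 = 47.00.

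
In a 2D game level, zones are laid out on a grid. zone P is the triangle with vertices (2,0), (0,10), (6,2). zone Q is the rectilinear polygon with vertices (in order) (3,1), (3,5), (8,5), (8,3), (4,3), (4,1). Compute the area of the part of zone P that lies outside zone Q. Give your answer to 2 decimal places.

17.00

|zone P| = 22, |zone P∩zone Q| = 5.
|zone P ∖ zone Q| = |zone P| − |zone P∩zone Q| = 22 − 5 = 17.00.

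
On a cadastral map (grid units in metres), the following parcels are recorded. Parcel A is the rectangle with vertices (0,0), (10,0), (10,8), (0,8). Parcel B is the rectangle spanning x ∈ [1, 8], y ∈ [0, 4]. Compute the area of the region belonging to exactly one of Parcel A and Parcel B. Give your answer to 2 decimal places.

52.00

|Parcel A∩Parcel B|: x∈[1,8], y∈[0,4] → 7·4 = 28.
|Parcel A △ Parcel B| = |Parcel A| + |Parcel B| − 2·|Parcel A∩Parcel B| = 80 + 28 − 56 = 52.00.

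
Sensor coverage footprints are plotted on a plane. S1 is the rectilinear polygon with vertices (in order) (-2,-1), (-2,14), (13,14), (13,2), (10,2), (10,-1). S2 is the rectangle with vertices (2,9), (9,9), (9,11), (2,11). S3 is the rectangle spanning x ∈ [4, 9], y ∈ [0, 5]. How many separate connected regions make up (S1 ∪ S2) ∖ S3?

1

(S1 ∪ S2) ∖ S3 is a single connected region.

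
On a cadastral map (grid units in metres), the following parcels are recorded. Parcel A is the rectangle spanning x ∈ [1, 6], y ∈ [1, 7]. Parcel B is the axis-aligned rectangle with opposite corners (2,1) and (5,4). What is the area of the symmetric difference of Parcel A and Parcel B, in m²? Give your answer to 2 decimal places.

|Parcel A∩Parcel B|: x∈[2,5], y∈[1,4] → 3·3 = 9.
|Parcel A △ Parcel B| = |Parcel A| + |Parcel B| − 2·|Parcel A∩Parcel B| = 30 + 9 − 18 = 21.00.

21.00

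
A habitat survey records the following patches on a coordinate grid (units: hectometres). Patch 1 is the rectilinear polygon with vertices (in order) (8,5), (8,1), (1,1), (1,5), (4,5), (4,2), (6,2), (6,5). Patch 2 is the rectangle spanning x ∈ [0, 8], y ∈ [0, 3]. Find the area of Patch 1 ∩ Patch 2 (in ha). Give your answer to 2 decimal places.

The intersection is the polygon with vertices (8,1), (1,1), (1,3), (4,3), (4,2), (6,2), (6,3), (8,3).
By the shoelace formula its area is 12.00.

12.00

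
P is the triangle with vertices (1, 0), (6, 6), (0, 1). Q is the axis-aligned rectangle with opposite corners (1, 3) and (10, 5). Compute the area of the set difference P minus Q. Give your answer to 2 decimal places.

|P| = 5.5, |P∩Q| = 1.4667.
|P ∖ Q| = |P| − |P∩Q| = 5.5 − 1.4667 = 4.03.

4.03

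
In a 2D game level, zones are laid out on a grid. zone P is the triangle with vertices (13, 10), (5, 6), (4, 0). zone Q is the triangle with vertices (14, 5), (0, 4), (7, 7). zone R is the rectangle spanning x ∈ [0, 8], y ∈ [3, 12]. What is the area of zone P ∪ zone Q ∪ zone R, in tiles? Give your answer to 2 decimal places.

87.53

By inclusion–exclusion:
Individual areas: |zone P| = 22, |zone Q| = 17.5, |zone R| = 72.
|zone P∩zone Q| = 8.5284.
|zone P∩zone R| = 11.0611.
|zone Q∩zone R| = 11.0714.
|zone P∩zone Q∩zone R| = 6.6919.
|zone P ∪ zone Q ∪ zone R| = 111.5 − 30.6609 + 6.6919 = 87.53.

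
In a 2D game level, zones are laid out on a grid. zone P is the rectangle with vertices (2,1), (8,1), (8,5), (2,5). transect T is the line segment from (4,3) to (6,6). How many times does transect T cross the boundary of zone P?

The segment meets the boundary at (5.333,5).

1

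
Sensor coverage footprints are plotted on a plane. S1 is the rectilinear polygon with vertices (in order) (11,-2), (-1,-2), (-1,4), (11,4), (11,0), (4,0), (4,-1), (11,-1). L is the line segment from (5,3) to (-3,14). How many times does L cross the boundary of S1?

1

The segment meets the boundary at (4.273,4).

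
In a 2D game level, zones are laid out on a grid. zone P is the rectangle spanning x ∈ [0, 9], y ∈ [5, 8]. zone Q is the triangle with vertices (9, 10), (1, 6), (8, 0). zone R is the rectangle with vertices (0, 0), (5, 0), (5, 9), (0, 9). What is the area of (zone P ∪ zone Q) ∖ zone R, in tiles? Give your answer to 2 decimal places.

|zone P ∪ zone Q| = 46.6333.
|(zone P ∪ zone Q) ∩ zone R| = 18.4405.
|(zone P ∪ zone Q) ∖ zone R| = 46.6333 − 18.4405 = 28.19.

28.19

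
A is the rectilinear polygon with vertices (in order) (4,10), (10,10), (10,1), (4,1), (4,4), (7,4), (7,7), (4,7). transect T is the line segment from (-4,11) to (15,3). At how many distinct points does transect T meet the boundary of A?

4

The segment meets the boundary at (7,6.368), (10,5.105), (5.5,7), (4,7.632).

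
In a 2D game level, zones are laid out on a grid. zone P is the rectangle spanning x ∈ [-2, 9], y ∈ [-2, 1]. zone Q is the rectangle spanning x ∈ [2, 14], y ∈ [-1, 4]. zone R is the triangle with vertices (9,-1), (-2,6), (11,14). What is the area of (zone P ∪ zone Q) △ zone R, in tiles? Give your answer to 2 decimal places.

|zone P ∪ zone Q| = 79.
|(zone P ∪ zone Q) ∩ zone R| = 21.0758.
|(zone P ∪ zone Q) △ zone R| = 79 + 89.5 − 42.1515 = 126.35.

126.35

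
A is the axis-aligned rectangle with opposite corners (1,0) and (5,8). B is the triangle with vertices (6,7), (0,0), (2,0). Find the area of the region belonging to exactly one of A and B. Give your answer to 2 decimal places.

26.75

|A| = 32, |B| = 7, |A∩B| = 6.125.
|A △ B| = |A| + |B| − 2·|A∩B| = 32 + 7 − 12.25 = 26.75.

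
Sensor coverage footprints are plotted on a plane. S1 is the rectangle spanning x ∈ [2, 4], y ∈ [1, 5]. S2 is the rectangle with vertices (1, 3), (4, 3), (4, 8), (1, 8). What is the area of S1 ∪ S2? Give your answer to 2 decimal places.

19.00

By inclusion–exclusion:
Individual areas: |S1| = 8, |S2| = 15.
|S1∩S2|: x∈[2,4], y∈[3,5] → 2·2 = 4.
|S1 ∪ S2| = 23 − 4 = 19.00.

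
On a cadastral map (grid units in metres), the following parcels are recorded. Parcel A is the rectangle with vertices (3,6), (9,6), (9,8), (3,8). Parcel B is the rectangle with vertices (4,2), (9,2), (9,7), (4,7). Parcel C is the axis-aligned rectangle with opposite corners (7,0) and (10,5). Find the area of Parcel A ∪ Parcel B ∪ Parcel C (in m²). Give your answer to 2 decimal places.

By inclusion–exclusion:
Individual areas: |Parcel A| = 12, |Parcel B| = 25, |Parcel C| = 15.
|Parcel A∩Parcel B|: x∈[4,9], y∈[6,7] → 5·1 = 5.
|Parcel A∩Parcel C| = 0 (no overlap).
|Parcel B∩Parcel C|: x∈[7,9], y∈[2,5] → 2·3 = 6.
|Parcel A∩Parcel B∩Parcel C| = 0.
|Parcel A ∪ Parcel B ∪ Parcel C| = 52 − 11 + 0 = 41.00.

41.00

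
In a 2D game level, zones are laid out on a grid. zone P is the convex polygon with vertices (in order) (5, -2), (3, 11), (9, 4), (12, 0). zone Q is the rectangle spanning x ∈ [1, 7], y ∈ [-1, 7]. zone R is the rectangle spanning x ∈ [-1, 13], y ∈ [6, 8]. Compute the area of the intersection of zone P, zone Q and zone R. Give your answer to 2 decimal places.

The intersection is the polygon with vertices (6.429,7), (7,6.333), (7,6), (3.769,6), (3.615,7).
By the shoelace formula its area is 3.12.

3.12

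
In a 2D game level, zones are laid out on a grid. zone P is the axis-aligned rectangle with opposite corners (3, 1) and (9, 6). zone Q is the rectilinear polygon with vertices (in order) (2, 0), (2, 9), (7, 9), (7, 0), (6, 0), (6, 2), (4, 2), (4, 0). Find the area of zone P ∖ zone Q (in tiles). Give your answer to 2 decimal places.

|zone P| = 30, |zone P∩zone Q| = 18.
|zone P ∖ zone Q| = |zone P| − |zone P∩zone Q| = 30 − 18 = 12.00.

12.00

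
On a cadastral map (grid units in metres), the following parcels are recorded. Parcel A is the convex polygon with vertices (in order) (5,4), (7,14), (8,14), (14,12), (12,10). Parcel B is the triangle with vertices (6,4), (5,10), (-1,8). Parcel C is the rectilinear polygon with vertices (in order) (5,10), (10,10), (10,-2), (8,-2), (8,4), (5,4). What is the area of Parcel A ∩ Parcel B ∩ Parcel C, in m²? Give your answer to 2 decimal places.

The intersection is the polygon with vertices (5.875,4.75), (5.4,4.343), (5.103,4.513), (5.545,6.727).
By the shoelace formula its area is 0.90.

0.90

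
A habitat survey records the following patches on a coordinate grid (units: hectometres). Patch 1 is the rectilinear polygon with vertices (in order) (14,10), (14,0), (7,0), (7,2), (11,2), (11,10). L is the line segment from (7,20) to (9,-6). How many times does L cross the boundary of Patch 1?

The segment meets the boundary at (8.538,0), (8.385,2).

2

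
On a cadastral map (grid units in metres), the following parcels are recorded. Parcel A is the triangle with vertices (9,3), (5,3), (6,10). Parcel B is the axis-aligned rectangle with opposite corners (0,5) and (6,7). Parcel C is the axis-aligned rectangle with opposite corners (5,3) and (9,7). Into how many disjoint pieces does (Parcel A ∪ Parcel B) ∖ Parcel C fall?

2

(Parcel A ∪ Parcel B) ∖ Parcel C splits into 2 disjoint pieces (area 10, area 2.5714).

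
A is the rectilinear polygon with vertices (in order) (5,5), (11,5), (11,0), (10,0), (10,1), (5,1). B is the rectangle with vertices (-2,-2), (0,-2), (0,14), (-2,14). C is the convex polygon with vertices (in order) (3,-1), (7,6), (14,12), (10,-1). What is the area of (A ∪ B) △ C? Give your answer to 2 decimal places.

70.13

|A ∪ B| = 57.
|(A ∪ B) ∩ C| = 22.4354.
|(A ∪ B) △ C| = 57 + 58 − 44.8709 = 70.13.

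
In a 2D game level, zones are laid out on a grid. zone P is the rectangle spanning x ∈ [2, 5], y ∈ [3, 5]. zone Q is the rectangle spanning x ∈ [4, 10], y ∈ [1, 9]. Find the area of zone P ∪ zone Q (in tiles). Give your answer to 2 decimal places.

By inclusion–exclusion:
Individual areas: |zone P| = 6, |zone Q| = 48.
|zone P∩zone Q|: x∈[4,5], y∈[3,5] → 1·2 = 2.
|zone P ∪ zone Q| = 54 − 2 = 52.00.

52.00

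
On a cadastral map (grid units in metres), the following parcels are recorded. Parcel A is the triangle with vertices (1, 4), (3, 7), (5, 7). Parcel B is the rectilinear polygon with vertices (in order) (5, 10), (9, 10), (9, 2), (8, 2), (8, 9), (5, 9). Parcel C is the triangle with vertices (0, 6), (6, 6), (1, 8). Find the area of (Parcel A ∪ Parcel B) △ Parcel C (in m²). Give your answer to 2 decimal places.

17.25

|Parcel A ∪ Parcel B| = 14.
|(Parcel A ∪ Parcel B) ∩ Parcel C| = 1.3732.
|(Parcel A ∪ Parcel B) △ Parcel C| = 14 + 6 − 2.7464 = 17.25.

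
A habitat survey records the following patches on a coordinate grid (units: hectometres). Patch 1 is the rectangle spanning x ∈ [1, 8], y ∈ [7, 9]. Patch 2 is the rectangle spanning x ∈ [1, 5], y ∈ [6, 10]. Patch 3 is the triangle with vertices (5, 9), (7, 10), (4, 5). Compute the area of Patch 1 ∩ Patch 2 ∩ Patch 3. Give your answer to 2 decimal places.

The intersection is the polygon with vertices (5,7), (4.5,7), (5,9).
By the shoelace formula its area is 0.50.

0.50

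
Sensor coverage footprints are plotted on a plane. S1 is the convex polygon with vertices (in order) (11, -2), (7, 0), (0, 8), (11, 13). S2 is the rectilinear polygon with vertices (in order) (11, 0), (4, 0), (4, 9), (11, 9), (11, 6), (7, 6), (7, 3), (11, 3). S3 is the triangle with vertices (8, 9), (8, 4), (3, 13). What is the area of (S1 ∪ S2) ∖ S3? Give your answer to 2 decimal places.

|S1 ∪ S2| = 96.6429.
|(S1 ∪ S2) ∩ S3| = 10.1625.
|(S1 ∪ S2) ∖ S3| = 96.6429 − 10.1625 = 86.48.

86.48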